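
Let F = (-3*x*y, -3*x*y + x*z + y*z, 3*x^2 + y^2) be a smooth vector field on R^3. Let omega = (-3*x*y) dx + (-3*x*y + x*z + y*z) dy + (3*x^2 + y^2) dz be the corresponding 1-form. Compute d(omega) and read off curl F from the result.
d(omega) = (-x + y) dy ∧ dz + (-6*x) dz ∧ dx + (3*x - 3*y + z) dx ∧ dy; curl F = (-x + y, -6*x, 3*x - 3*y + z)

d omega = sum_{i<j} (∂f_j/∂x_i - ∂f_i/∂x_j) dx_i ∧ dx_j. Under the identification (dy ∧ dz, dz ∧ dx, dx ∧ dy) ↔ (e_x, e_y, e_z), the coefficients are exactly the components of curl F. Compute:
  ∂R/∂y - ∂Q/∂z = (2*y) - (x + y) = -x + y
  ∂P/∂z - ∂R/∂x = (0) - (6*x) = -6*x
  ∂Q/∂x - ∂P/∂y = (-3*y + z) - (-3*x) = 3*x - 3*y + z.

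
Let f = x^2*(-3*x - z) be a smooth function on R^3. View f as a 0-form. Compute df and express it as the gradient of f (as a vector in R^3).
df = (x*(-9*x - 2*z)) dx + (0) dy + (-x^2) dz; grad f = (x*(-9*x - 2*z), 0, -x^2)

For a 0-form f, d f = (∂f/∂x) dx + (∂f/∂y) dy + (∂f/∂z) dz. The components of the vector representation are exactly the entries of grad f in Cartesian coordinates:
  ∂f/∂x = x*(-9*x - 2*z)
  ∂f/∂y = 0
  ∂f/∂z = -x^2.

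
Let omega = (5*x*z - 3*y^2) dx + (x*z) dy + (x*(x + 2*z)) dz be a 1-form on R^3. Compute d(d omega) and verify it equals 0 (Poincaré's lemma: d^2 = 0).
d(d omega) = 0

Step 1: d omega = sum_{i<j} (∂f_j/∂x_i - ∂f_i/∂x_j) dx_i ∧ dx_j:
  coeff of dx ∧ dy: 6*y + z
  coeff of dx ∧ dz: -3*x + 2*z
  coeff of dy ∧ dz: -x
Step 2: Apply d again to each 2-form coefficient. The only possible 3-form in R^3 is dx ∧ dy ∧ dz, with coefficient
  ∂(coeff of dy∧dz)/∂x - ∂(coeff of dx∧dz)/∂y + ∂(coeff of dx∧dy)/∂z
  = ∂/∂x (-x) - ∂/∂y (-3*x + 2*z) + ∂/∂z (6*y + z).
Each of these terms simplifies to sums of mixed partials that cancel in pairs. The result is 0 (by equality of mixed partials for smooth functions — Schwarz / Clairaut).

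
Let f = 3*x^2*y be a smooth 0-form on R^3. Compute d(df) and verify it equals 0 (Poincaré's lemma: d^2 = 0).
d(df) = 0

Step 1: df = sum_i (∂f/∂x_i) dx_i = (6*x*y) dx + (3*x^2) dy + (0) dz.
Step 2: Apply d again. Using the 1-form formula, the coefficient of dx ∧ dy in d(df) is ∂^2 f/∂x ∂y - ∂^2 f/∂y ∂x = (6*x) - (6*x) = 0 (equality of mixed partials for smooth f).
Similarly for dx ∧ dz and dy ∧ dz — all coefficients vanish. So d(df) = 0.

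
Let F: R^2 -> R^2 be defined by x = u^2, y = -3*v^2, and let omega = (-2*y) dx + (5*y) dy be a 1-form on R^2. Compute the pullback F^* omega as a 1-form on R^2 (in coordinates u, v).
F^* omega = (12*u*v^2) du + (90*v^3) dv

Using F^*(f dg) = (f ∘ F) d(g ∘ F), substitute each coordinate x_i by F_i(u, v) in f_i, and replace dx_i by d F_i = (∂F_i/∂u) du + (∂F_i/∂v) dv.
  For the x component: f_1(F) = 6*v^2; d F_1 = (2*u) du + (0) dv
  For the y component: f_2(F) = -15*v^2; d F_2 = (0) du + (-6*v) dv
Combining and collecting du, dv coefficients:
  coeff of du: 12*u*v^2
  coeff of dv: 90*v^3
F^* omega = (12*u*v^2) du + (90*v^3) dv.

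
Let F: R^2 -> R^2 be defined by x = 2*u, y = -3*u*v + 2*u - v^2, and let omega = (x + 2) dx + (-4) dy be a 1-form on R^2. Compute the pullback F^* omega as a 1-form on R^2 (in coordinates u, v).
F^* omega = (4*u + 12*v - 4) du + (12*u + 8*v) dv

Using F^*(f dg) = (f ∘ F) d(g ∘ F), substitute each coordinate x_i by F_i(u, v) in f_i, and replace dx_i by d F_i = (∂F_i/∂u) du + (∂F_i/∂v) dv.
  For the x component: f_1(F) = 2*u + 2; d F_1 = (2) du + (0) dv
  For the y component: f_2(F) = -4; d F_2 = (2 - 3*v) du + (-3*u - 2*v) dv
Combining and collecting du, dv coefficients:
  coeff of du: 4*u + 12*v - 4
  coeff of dv: 12*u + 8*v
F^* omega = (4*u + 12*v - 4) du + (12*u + 8*v) dv.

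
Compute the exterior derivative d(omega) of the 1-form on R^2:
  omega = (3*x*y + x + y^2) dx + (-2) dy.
d(omega) = (-3*x - 2*y) dx ∧ dy

For a 1-form omega = sum_i f_i dx_i, the exterior derivative is
  d(omega) = sum_{i < j} (∂f_j/∂x_i - ∂f_i/∂x_j) dx_i ∧ dx_j.
  coefficient of dx ∧ dy: ∂f_2/∂x - ∂f_1/∂y = ∂(-2)/∂x - ∂(3*x*y + x + y^2)/∂y = -3*x - 2*y
Assembling: d(omega) = (-3*x - 2*y) dx ∧ dy.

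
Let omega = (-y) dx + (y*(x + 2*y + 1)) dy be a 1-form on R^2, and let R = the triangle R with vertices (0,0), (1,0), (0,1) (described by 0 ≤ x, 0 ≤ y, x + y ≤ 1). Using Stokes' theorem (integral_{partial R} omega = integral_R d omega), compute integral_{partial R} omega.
integral_(partial R) omega = 2/3

Stokes: integral_partial_R omega = integral_R d omega with d omega = (∂Q/∂x - ∂P/∂y) dx ∧ dy.
  ∂Q/∂x = y
  ∂P/∂y = -1
  integrand = ∂Q/∂x - ∂P/∂y = y + 1.
Integrating over R: integral_0^1 integral_0^{1-x} (y + 1) dy dx = 2/3.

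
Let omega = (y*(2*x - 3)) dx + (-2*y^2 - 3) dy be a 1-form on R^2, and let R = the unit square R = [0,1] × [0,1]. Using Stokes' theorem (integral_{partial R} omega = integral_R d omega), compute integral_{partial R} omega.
integral_(partial R) omega = 2

Stokes: integral_partial_R omega = integral_R d omega with d omega = (∂Q/∂x - ∂P/∂y) dx ∧ dy.
  ∂Q/∂x = 0
  ∂P/∂y = 2*x - 3
  integrand = ∂Q/∂x - ∂P/∂y = 3 - 2*x.
Integrating over R: integral_0^1 integral_0^1 (3 - 2*x) dx dy = 2.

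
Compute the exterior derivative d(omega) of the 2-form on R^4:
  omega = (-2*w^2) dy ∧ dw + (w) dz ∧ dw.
d(omega) = 0

For a 2-form omega = sum_{i<j} g_{ij} dx_i ∧ dx_j, the exterior derivative is
  d(omega) = sum_{i<j} d(g_{ij}) ∧ dx_i ∧ dx_j = sum_{i<j, k} (∂g_{ij}/∂x_k) dx_k ∧ dx_i ∧ dx_j.
Expand each term, using dx_k ∧ dx_i ∧ dx_j = sgn(permutation) dx_{(a)} ∧ dx_{(b)} ∧ dx_{(c)} with (a < b < c) sorted:

Collecting like 3-forms: d(omega) = 0.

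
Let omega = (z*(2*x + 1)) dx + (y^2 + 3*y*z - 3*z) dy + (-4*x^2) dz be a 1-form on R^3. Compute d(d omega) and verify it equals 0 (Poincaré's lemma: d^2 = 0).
d(d omega) = 0

Step 1: d omega = sum_{i<j} (∂f_j/∂x_i - ∂f_i/∂x_j) dx_i ∧ dx_j:
  coeff of dx ∧ dy: 0
  coeff of dx ∧ dz: -10*x - 1
  coeff of dy ∧ dz: 3 - 3*y
Step 2: Apply d again to each 2-form coefficient. The only possible 3-form in R^3 is dx ∧ dy ∧ dz, with coefficient
  ∂(coeff of dy∧dz)/∂x - ∂(coeff of dx∧dz)/∂y + ∂(coeff of dx∧dy)/∂z
  = ∂/∂x (3 - 3*y) - ∂/∂y (-10*x - 1) + ∂/∂z (0).
Each of these terms simplifies to sums of mixed partials that cancel in pairs. The result is 0 (by equality of mixed partials for smooth functions — Schwarz / Clairaut).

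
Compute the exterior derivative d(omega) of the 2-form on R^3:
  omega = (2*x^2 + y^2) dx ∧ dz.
d(omega) = (-2*y) dx ∧ dy ∧ dz

For a 2-form omega = sum_{i<j} g_{ij} dx_i ∧ dx_j, the exterior derivative is
  d(omega) = sum_{i<j} d(g_{ij}) ∧ dx_i ∧ dx_j = sum_{i<j, k} (∂g_{ij}/∂x_k) dx_k ∧ dx_i ∧ dx_j.
Expand each term, using dx_k ∧ dx_i ∧ dx_j = sgn(permutation) dx_{(a)} ∧ dx_{(b)} ∧ dx_{(c)} with (a < b < c) sorted:
  d(2*x^2 + y^2) includes (∂/∂y)(2*x^2 + y^2) dy = (2*y) dy, which multiplied by dx ∧ dz gives (-2*y) dx ∧ dy ∧ dz
Collecting like 3-forms: d(omega) = (-2*y) dx ∧ dy ∧ dz.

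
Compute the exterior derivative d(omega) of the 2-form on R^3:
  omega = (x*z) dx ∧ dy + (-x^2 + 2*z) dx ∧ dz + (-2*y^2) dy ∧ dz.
d(omega) = (x) dx ∧ dy ∧ dz

For a 2-form omega = sum_{i<j} g_{ij} dx_i ∧ dx_j, the exterior derivative is
  d(omega) = sum_{i<j} d(g_{ij}) ∧ dx_i ∧ dx_j = sum_{i<j, k} (∂g_{ij}/∂x_k) dx_k ∧ dx_i ∧ dx_j.
Expand each term, using dx_k ∧ dx_i ∧ dx_j = sgn(permutation) dx_{(a)} ∧ dx_{(b)} ∧ dx_{(c)} with (a < b < c) sorted:
  d(x*z) includes (∂/∂z)(x*z) dz = (x) dz, which multiplied by dx ∧ dy gives (x) dx ∧ dy ∧ dz
Collecting like 3-forms: d(omega) = (x) dx ∧ dy ∧ dz.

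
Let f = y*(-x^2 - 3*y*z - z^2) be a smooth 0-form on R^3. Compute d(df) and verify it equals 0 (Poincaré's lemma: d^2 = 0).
d(df) = 0

Step 1: df = sum_i (∂f/∂x_i) dx_i = (-2*x*y) dx + (-x^2 - 6*y*z - z^2) dy + (y*(-3*y - 2*z)) dz.
Step 2: Apply d again. Using the 1-form formula, the coefficient of dx ∧ dy in d(df) is ∂^2 f/∂x ∂y - ∂^2 f/∂y ∂x = (-2*x) - (-2*x) = 0 (equality of mixed partials for smooth f).
Similarly for dx ∧ dz and dy ∧ dz — all coefficients vanish. So d(df) = 0.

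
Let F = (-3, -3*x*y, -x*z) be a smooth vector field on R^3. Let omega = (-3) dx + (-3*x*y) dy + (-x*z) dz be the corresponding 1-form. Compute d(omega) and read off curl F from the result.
d(omega) = (0) dy ∧ dz + (z) dz ∧ dx + (-3*y) dx ∧ dy; curl F = (0, z, -3*y)

d omega = sum_{i<j} (∂f_j/∂x_i - ∂f_i/∂x_j) dx_i ∧ dx_j. Under the identification (dy ∧ dz, dz ∧ dx, dx ∧ dy) ↔ (e_x, e_y, e_z), the coefficients are exactly the components of curl F. Compute:
  ∂R/∂y - ∂Q/∂z = (0) - (0) = 0
  ∂P/∂z - ∂R/∂x = (0) - (-z) = z
  ∂Q/∂x - ∂P/∂y = (-3*y) - (0) = -3*y.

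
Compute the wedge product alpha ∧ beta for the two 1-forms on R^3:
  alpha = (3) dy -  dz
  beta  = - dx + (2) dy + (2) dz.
alpha ∧ beta = (3) dx ∧ dy + (8) dy ∧ dz + (-1) dx ∧ dz

Distribute the wedge, using dx_i ∧ dx_j = -dx_j ∧ dx_i and dx_i ∧ dx_i = 0. For each pair (i, j) with i < j, the coefficient of dx_i ∧ dx_j in alpha ∧ beta is (alpha_i * beta_j - alpha_j * beta_i). Collecting: alpha ∧ beta = (3) dx ∧ dy + (8) dy ∧ dz + (-1) dx ∧ dz.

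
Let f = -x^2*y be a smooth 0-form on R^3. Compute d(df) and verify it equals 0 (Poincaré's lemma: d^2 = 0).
d(df) = 0

Step 1: df = sum_i (∂f/∂x_i) dx_i = (-2*x*y) dx + (-x^2) dy + (0) dz.
Step 2: Apply d again. Using the 1-form formula, the coefficient of dx ∧ dy in d(df) is ∂^2 f/∂x ∂y - ∂^2 f/∂y ∂x = (-2*x) - (-2*x) = 0 (equality of mixed partials for smooth f).
Similarly for dx ∧ dz and dy ∧ dz — all coefficients vanish. So d(df) = 0.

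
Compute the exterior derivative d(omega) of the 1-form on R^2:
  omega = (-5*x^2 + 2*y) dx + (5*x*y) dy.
d(omega) = (5*y - 2) dx ∧ dy

For a 1-form omega = sum_i f_i dx_i, the exterior derivative is
  d(omega) = sum_{i < j} (∂f_j/∂x_i - ∂f_i/∂x_j) dx_i ∧ dx_j.
  coefficient of dx ∧ dy: ∂f_2/∂x - ∂f_1/∂y = ∂(5*x*y)/∂x - ∂(-5*x^2 + 2*y)/∂y = 5*y - 2
Assembling: d(omega) = (5*y - 2) dx ∧ dy.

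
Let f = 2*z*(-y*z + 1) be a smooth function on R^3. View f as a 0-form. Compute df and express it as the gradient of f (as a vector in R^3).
df = (0) dx + (-2*z^2) dy + (-4*y*z + 2) dz; grad f = (0, -2*z^2, -4*y*z + 2)

For a 0-form f, d f = (∂f/∂x) dx + (∂f/∂y) dy + (∂f/∂z) dz. The components of the vector representation are exactly the entries of grad f in Cartesian coordinates:
  ∂f/∂x = 0
  ∂f/∂y = -2*z^2
  ∂f/∂z = -4*y*z + 2.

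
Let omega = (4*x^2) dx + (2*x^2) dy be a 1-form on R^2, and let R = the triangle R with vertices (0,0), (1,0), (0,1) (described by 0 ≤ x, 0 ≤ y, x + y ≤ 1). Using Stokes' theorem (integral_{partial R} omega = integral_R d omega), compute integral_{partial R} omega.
integral_(partial R) omega = 2/3

Stokes: integral_partial_R omega = integral_R d omega with d omega = (∂Q/∂x - ∂P/∂y) dx ∧ dy.
  ∂Q/∂x = 4*x
  ∂P/∂y = 0
  integrand = ∂Q/∂x - ∂P/∂y = 4*x.
Integrating over R: integral_0^1 integral_0^{1-x} (4*x) dy dx = 2/3.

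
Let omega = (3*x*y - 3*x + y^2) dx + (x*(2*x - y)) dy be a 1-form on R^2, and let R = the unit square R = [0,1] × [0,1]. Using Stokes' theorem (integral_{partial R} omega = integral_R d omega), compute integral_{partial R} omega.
integral_(partial R) omega = -1

Stokes: integral_partial_R omega = integral_R d omega with d omega = (∂Q/∂x - ∂P/∂y) dx ∧ dy.
  ∂Q/∂x = 4*x - y
  ∂P/∂y = 3*x + 2*y
  integrand = ∂Q/∂x - ∂P/∂y = x - 3*y.
Integrating over R: integral_0^1 integral_0^1 (x - 3*y) dx dy = -1.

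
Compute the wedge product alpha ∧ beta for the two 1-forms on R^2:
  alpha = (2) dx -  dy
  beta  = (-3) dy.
alpha ∧ beta = (-6) dx ∧ dy

Distribute the wedge, using dx_i ∧ dx_j = -dx_j ∧ dx_i and dx_i ∧ dx_i = 0. For each pair (i, j) with i < j, the coefficient of dx_i ∧ dx_j in alpha ∧ beta is (alpha_i * beta_j - alpha_j * beta_i). Collecting: alpha ∧ beta = (-6) dx ∧ dy.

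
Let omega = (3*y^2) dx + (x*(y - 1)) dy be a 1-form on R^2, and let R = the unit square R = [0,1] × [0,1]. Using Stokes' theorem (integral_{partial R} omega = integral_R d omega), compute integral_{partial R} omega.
integral_(partial R) omega = -7/2

Stokes: integral_partial_R omega = integral_R d omega with d omega = (∂Q/∂x - ∂P/∂y) dx ∧ dy.
  ∂Q/∂x = y - 1
  ∂P/∂y = 6*y
  integrand = ∂Q/∂x - ∂P/∂y = -5*y - 1.
Integrating over R: integral_0^1 integral_0^1 (-5*y - 1) dx dy = -7/2.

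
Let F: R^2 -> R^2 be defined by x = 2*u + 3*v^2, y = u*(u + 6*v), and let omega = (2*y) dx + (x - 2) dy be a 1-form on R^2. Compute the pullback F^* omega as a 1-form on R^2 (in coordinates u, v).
F^* omega = (8*u^2 + 6*u*v^2 + 36*u*v - 4*u + 18*v^3 - 12*v) du + (6*u*(2*u*v + 2*u + 15*v^2 - 2)) dv

Using F^*(f dg) = (f ∘ F) d(g ∘ F), substitute each coordinate x_i by F_i(u, v) in f_i, and replace dx_i by d F_i = (∂F_i/∂u) du + (∂F_i/∂v) dv.
  For the x component: f_1(F) = 2*u*(u + 6*v); d F_1 = (2) du + (6*v) dv
  For the y component: f_2(F) = 2*u + 3*v^2 - 2; d F_2 = (2*u + 6*v) du + (6*u) dv
Combining and collecting du, dv coefficients:
  coeff of du: 8*u^2 + 6*u*v^2 + 36*u*v - 4*u + 18*v^3 - 12*v
  coeff of dv: 6*u*(2*u*v + 2*u + 15*v^2 - 2)
F^* omega = (8*u^2 + 6*u*v^2 + 36*u*v - 4*u + 18*v^3 - 12*v) du + (6*u*(2*u*v + 2*u + 15*v^2 - 2)) dv.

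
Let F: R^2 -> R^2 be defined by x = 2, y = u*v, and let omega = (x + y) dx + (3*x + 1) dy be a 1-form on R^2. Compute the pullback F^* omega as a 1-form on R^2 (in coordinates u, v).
F^* omega = (7*v) du + (7*u) dv

Using F^*(f dg) = (f ∘ F) d(g ∘ F), substitute each coordinate x_i by F_i(u, v) in f_i, and replace dx_i by d F_i = (∂F_i/∂u) du + (∂F_i/∂v) dv.
  For the x component: f_1(F) = u*v + 2; d F_1 = (0) du + (0) dv
  For the y component: f_2(F) = 7; d F_2 = (v) du + (u) dv
Combining and collecting du, dv coefficients:
  coeff of du: 7*v
  coeff of dv: 7*u
F^* omega = (7*v) du + (7*u) dv.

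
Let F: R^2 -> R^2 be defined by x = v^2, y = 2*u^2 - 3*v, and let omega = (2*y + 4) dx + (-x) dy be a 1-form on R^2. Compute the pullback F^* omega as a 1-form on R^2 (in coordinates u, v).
F^* omega = (-4*u*v^2) du + (v*(8*u^2 - 9*v + 8)) dv

Using F^*(f dg) = (f ∘ F) d(g ∘ F), substitute each coordinate x_i by F_i(u, v) in f_i, and replace dx_i by d F_i = (∂F_i/∂u) du + (∂F_i/∂v) dv.
  For the x component: f_1(F) = 4*u^2 - 6*v + 4; d F_1 = (0) du + (2*v) dv
  For the y component: f_2(F) = -v^2; d F_2 = (4*u) du + (-3) dv
Combining and collecting du, dv coefficients:
  coeff of du: -4*u*v^2
  coeff of dv: v*(8*u^2 - 9*v + 8)
F^* omega = (-4*u*v^2) du + (v*(8*u^2 - 9*v + 8)) dv.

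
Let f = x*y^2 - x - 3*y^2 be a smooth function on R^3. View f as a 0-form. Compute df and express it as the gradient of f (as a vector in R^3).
df = (y^2 - 1) dx + (2*y*(x - 3)) dy + (0) dz; grad f = (y^2 - 1, 2*y*(x - 3), 0)

For a 0-form f, d f = (∂f/∂x) dx + (∂f/∂y) dy + (∂f/∂z) dz. The components of the vector representation are exactly the entries of grad f in Cartesian coordinates:
  ∂f/∂x = y^2 - 1
  ∂f/∂y = 2*y*(x - 3)
  ∂f/∂z = 0.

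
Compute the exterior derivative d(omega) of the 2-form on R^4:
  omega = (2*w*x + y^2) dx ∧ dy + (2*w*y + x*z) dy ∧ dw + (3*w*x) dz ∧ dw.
d(omega) = (2*x + z) dx ∧ dy ∧ dw + (-x) dy ∧ dz ∧ dw + (3*w) dx ∧ dz ∧ dw

For a 2-form omega = sum_{i<j} g_{ij} dx_i ∧ dx_j, the exterior derivative is
  d(omega) = sum_{i<j} d(g_{ij}) ∧ dx_i ∧ dx_j = sum_{i<j, k} (∂g_{ij}/∂x_k) dx_k ∧ dx_i ∧ dx_j.
Expand each term, using dx_k ∧ dx_i ∧ dx_j = sgn(permutation) dx_{(a)} ∧ dx_{(b)} ∧ dx_{(c)} with (a < b < c) sorted:
  d(2*w*x + y^2) includes (∂/∂w)(2*w*x + y^2) dw = (2*x) dw, which multiplied by dx ∧ dy gives (2*x) dx ∧ dy ∧ dw
  d(2*w*y + x*z) includes (∂/∂x)(2*w*y + x*z) dx = (z) dx, which multiplied by dy ∧ dw gives (z) dx ∧ dy ∧ dw
  d(2*w*y + x*z) includes (∂/∂z)(2*w*y + x*z) dz = (x) dz, which multiplied by dy ∧ dw gives (-x) dy ∧ dz ∧ dw
  d(3*w*x) includes (∂/∂x)(3*w*x) dx = (3*w) dx, which multiplied by dz ∧ dw gives (3*w) dx ∧ dz ∧ dw
Collecting like 3-forms: d(omega) = (2*x + z) dx ∧ dy ∧ dw + (-x) dy ∧ dz ∧ dw + (3*w) dx ∧ dz ∧ dw.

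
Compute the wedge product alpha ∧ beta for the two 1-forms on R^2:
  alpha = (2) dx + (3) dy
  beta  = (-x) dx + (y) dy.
alpha ∧ beta = (3*x + 2*y) dx ∧ dy

Distribute the wedge, using dx_i ∧ dx_j = -dx_j ∧ dx_i and dx_i ∧ dx_i = 0. For each pair (i, j) with i < j, the coefficient of dx_i ∧ dx_j in alpha ∧ beta is (alpha_i * beta_j - alpha_j * beta_i). Collecting: alpha ∧ beta = (3*x + 2*y) dx ∧ dy.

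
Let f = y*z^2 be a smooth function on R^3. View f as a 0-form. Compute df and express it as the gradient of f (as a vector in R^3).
df = (0) dx + (z^2) dy + (2*y*z) dz; grad f = (0, z^2, 2*y*z)

For a 0-form f, d f = (∂f/∂x) dx + (∂f/∂y) dy + (∂f/∂z) dz. The components of the vector representation are exactly the entries of grad f in Cartesian coordinates:
  ∂f/∂x = 0
  ∂f/∂y = z^2
  ∂f/∂z = 2*y*z.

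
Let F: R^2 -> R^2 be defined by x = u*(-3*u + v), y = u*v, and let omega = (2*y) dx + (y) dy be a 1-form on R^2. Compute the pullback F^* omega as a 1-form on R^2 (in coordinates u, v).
F^* omega = (3*u*v*(-4*u + v)) du + (3*u^2*v) dv

Using F^*(f dg) = (f ∘ F) d(g ∘ F), substitute each coordinate x_i by F_i(u, v) in f_i, and replace dx_i by d F_i = (∂F_i/∂u) du + (∂F_i/∂v) dv.
  For the x component: f_1(F) = 2*u*v; d F_1 = (-6*u + v) du + (u) dv
  For the y component: f_2(F) = u*v; d F_2 = (v) du + (u) dv
Combining and collecting du, dv coefficients:
  coeff of du: 3*u*v*(-4*u + v)
  coeff of dv: 3*u^2*v
F^* omega = (3*u*v*(-4*u + v)) du + (3*u^2*v) dv.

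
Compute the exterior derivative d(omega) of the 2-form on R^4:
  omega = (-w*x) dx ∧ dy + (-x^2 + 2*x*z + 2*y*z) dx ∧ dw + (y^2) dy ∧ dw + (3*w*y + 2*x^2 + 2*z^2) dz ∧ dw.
d(omega) = (-x - 2*z) dx ∧ dy ∧ dw + (2*x - 2*y) dx ∧ dz ∧ dw + (3*w) dy ∧ dz ∧ dw

For a 2-form omega = sum_{i<j} g_{ij} dx_i ∧ dx_j, the exterior derivative is
  d(omega) = sum_{i<j} d(g_{ij}) ∧ dx_i ∧ dx_j = sum_{i<j, k} (∂g_{ij}/∂x_k) dx_k ∧ dx_i ∧ dx_j.
Expand each term, using dx_k ∧ dx_i ∧ dx_j = sgn(permutation) dx_{(a)} ∧ dx_{(b)} ∧ dx_{(c)} with (a < b < c) sorted:
  d(-w*x) includes (∂/∂w)(-w*x) dw = (-x) dw, which multiplied by dx ∧ dy gives (-x) dx ∧ dy ∧ dw
  d(-x^2 + 2*x*z + 2*y*z) includes (∂/∂y)(-x^2 + 2*x*z + 2*y*z) dy = (2*z) dy, which multiplied by dx ∧ dw gives (-2*z) dx ∧ dy ∧ dw
  d(-x^2 + 2*x*z + 2*y*z) includes (∂/∂z)(-x^2 + 2*x*z + 2*y*z) dz = (2*x + 2*y) dz, which multiplied by dx ∧ dw gives (-2*x - 2*y) dx ∧ dz ∧ dw
  d(3*w*y + 2*x^2 + 2*z^2) includes (∂/∂x)(3*w*y + 2*x^2 + 2*z^2) dx = (4*x) dx, which multiplied by dz ∧ dw gives (4*x) dx ∧ dz ∧ dw
  d(3*w*y + 2*x^2 + 2*z^2) includes (∂/∂y)(3*w*y + 2*x^2 + 2*z^2) dy = (3*w) dy, which multiplied by dz ∧ dw gives (3*w) dy ∧ dz ∧ dw
Collecting like 3-forms: d(omega) = (-x - 2*z) dx ∧ dy ∧ dw + (2*x - 2*y) dx ∧ dz ∧ dw + (3*w) dy ∧ dz ∧ dw.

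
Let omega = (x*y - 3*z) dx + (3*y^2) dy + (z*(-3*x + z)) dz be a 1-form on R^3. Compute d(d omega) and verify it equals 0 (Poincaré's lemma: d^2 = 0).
d(d omega) = 0

Step 1: d omega = sum_{i<j} (∂f_j/∂x_i - ∂f_i/∂x_j) dx_i ∧ dx_j:
  coeff of dx ∧ dy: -x
  coeff of dx ∧ dz: 3 - 3*z
  coeff of dy ∧ dz: 0
Step 2: Apply d again to each 2-form coefficient. The only possible 3-form in R^3 is dx ∧ dy ∧ dz, with coefficient
  ∂(coeff of dy∧dz)/∂x - ∂(coeff of dx∧dz)/∂y + ∂(coeff of dx∧dy)/∂z
  = ∂/∂x (0) - ∂/∂y (3 - 3*z) + ∂/∂z (-x).
Each of these terms simplifies to sums of mixed partials that cancel in pairs. The result is 0 (by equality of mixed partials for smooth functions — Schwarz / Clairaut).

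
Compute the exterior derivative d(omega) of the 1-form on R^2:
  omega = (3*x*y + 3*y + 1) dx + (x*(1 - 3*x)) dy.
d(omega) = (-9*x - 2) dx ∧ dy

For a 1-form omega = sum_i f_i dx_i, the exterior derivative is
  d(omega) = sum_{i < j} (∂f_j/∂x_i - ∂f_i/∂x_j) dx_i ∧ dx_j.
  coefficient of dx ∧ dy: ∂f_2/∂x - ∂f_1/∂y = ∂(x*(1 - 3*x))/∂x - ∂(3*x*y + 3*y + 1)/∂y = -9*x - 2
Assembling: d(omega) = (-9*x - 2) dx ∧ dy.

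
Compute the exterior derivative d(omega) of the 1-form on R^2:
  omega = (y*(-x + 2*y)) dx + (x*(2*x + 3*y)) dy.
d(omega) = (5*x - y) dx ∧ dy

For a 1-form omega = sum_i f_i dx_i, the exterior derivative is
  d(omega) = sum_{i < j} (∂f_j/∂x_i - ∂f_i/∂x_j) dx_i ∧ dx_j.
  coefficient of dx ∧ dy: ∂f_2/∂x - ∂f_1/∂y = ∂(x*(2*x + 3*y))/∂x - ∂(y*(-x + 2*y))/∂y = 5*x - y
Assembling: d(omega) = (5*x - y) dx ∧ dy.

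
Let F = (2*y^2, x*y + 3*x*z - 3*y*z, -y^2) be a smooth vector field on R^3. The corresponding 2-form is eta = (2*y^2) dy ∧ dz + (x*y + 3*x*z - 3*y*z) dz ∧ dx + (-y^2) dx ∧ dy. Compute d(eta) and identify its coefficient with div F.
d(eta) = (x - 3*z) dx ∧ dy ∧ dz; div F = x - 3*z

For a 2-form in R^3 of the form above, applying d gives a 3-form with coefficient ∂P/∂x + ∂Q/∂y + ∂R/∂z:
  ∂P/∂x = 0
  ∂Q/∂y = x - 3*z
  ∂R/∂z = 0
Sum = x - 3*z, which is exactly div F.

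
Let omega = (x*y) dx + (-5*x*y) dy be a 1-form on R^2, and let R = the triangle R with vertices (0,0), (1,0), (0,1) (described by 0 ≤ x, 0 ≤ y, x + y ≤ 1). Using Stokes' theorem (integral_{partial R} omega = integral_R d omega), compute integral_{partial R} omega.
integral_(partial R) omega = -1

Stokes: integral_partial_R omega = integral_R d omega with d omega = (∂Q/∂x - ∂P/∂y) dx ∧ dy.
  ∂Q/∂x = -5*y
  ∂P/∂y = x
  integrand = ∂Q/∂x - ∂P/∂y = -x - 5*y.
Integrating over R: integral_0^1 integral_0^{1-x} (-x - 5*y) dy dx = -1.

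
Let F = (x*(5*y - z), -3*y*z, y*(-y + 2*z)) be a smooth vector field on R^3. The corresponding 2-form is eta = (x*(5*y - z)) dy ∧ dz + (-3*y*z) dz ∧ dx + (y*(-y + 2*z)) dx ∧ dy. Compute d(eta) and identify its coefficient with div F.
d(eta) = (7*y - 4*z) dx ∧ dy ∧ dz; div F = 7*y - 4*z

For a 2-form in R^3 of the form above, applying d gives a 3-form with coefficient ∂P/∂x + ∂Q/∂y + ∂R/∂z:
  ∂P/∂x = 5*y - z
  ∂Q/∂y = -3*z
  ∂R/∂z = 2*y
Sum = 7*y - 4*z, which is exactly div F.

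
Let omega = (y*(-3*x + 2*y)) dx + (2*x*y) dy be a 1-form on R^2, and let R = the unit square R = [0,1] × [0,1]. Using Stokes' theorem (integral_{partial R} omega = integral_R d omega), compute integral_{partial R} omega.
integral_(partial R) omega = 1/2

Stokes: integral_partial_R omega = integral_R d omega with d omega = (∂Q/∂x - ∂P/∂y) dx ∧ dy.
  ∂Q/∂x = 2*y
  ∂P/∂y = -3*x + 4*y
  integrand = ∂Q/∂x - ∂P/∂y = 3*x - 2*y.
Integrating over R: integral_0^1 integral_0^1 (3*x - 2*y) dx dy = 1/2.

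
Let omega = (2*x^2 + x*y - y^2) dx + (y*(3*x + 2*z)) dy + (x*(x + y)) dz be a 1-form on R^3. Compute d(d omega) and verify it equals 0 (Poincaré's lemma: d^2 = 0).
d(d omega) = 0

Step 1: d omega = sum_{i<j} (∂f_j/∂x_i - ∂f_i/∂x_j) dx_i ∧ dx_j:
  coeff of dx ∧ dy: -x + 5*y
  coeff of dx ∧ dz: 2*x + y
  coeff of dy ∧ dz: x - 2*y
Step 2: Apply d again to each 2-form coefficient. The only possible 3-form in R^3 is dx ∧ dy ∧ dz, with coefficient
  ∂(coeff of dy∧dz)/∂x - ∂(coeff of dx∧dz)/∂y + ∂(coeff of dx∧dy)/∂z
  = ∂/∂x (x - 2*y) - ∂/∂y (2*x + y) + ∂/∂z (-x + 5*y).
Each of these terms simplifies to sums of mixed partials that cancel in pairs. The result is 0 (by equality of mixed partials for smooth functions — Schwarz / Clairaut).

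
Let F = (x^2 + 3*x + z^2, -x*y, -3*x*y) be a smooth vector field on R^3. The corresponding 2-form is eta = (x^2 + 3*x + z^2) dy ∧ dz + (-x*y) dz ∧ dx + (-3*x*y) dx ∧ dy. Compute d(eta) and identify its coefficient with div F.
d(eta) = (x + 3) dx ∧ dy ∧ dz; div F = x + 3

For a 2-form in R^3 of the form above, applying d gives a 3-form with coefficient ∂P/∂x + ∂Q/∂y + ∂R/∂z:
  ∂P/∂x = 2*x + 3
  ∂Q/∂y = -x
  ∂R/∂z = 0
Sum = x + 3, which is exactly div F.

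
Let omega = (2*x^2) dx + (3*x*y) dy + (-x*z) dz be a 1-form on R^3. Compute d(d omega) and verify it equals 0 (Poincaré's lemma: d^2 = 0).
d(d omega) = 0

Step 1: d omega = sum_{i<j} (∂f_j/∂x_i - ∂f_i/∂x_j) dx_i ∧ dx_j:
  coeff of dx ∧ dy: 3*y
  coeff of dx ∧ dz: -z
  coeff of dy ∧ dz: 0
Step 2: Apply d again to each 2-form coefficient. The only possible 3-form in R^3 is dx ∧ dy ∧ dz, with coefficient
  ∂(coeff of dy∧dz)/∂x - ∂(coeff of dx∧dz)/∂y + ∂(coeff of dx∧dy)/∂z
  = ∂/∂x (0) - ∂/∂y (-z) + ∂/∂z (3*y).
Each of these terms simplifies to sums of mixed partials that cancel in pairs. The result is 0 (by equality of mixed partials for smooth functions — Schwarz / Clairaut).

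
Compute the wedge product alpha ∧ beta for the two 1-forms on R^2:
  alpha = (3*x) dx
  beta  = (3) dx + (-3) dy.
alpha ∧ beta = (-9*x) dx ∧ dy

Distribute the wedge, using dx_i ∧ dx_j = -dx_j ∧ dx_i and dx_i ∧ dx_i = 0. For each pair (i, j) with i < j, the coefficient of dx_i ∧ dx_j in alpha ∧ beta is (alpha_i * beta_j - alpha_j * beta_i). Collecting: alpha ∧ beta = (-9*x) dx ∧ dy.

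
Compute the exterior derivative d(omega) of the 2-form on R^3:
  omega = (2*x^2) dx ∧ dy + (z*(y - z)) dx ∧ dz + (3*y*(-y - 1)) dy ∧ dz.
d(omega) = (-z) dx ∧ dy ∧ dz

For a 2-form omega = sum_{i<j} g_{ij} dx_i ∧ dx_j, the exterior derivative is
  d(omega) = sum_{i<j} d(g_{ij}) ∧ dx_i ∧ dx_j = sum_{i<j, k} (∂g_{ij}/∂x_k) dx_k ∧ dx_i ∧ dx_j.
Expand each term, using dx_k ∧ dx_i ∧ dx_j = sgn(permutation) dx_{(a)} ∧ dx_{(b)} ∧ dx_{(c)} with (a < b < c) sorted:
  d(z*(y - z)) includes (∂/∂y)(z*(y - z)) dy = (z) dy, which multiplied by dx ∧ dz gives (-z) dx ∧ dy ∧ dz
Collecting like 3-forms: d(omega) = (-z) dx ∧ dy ∧ dz.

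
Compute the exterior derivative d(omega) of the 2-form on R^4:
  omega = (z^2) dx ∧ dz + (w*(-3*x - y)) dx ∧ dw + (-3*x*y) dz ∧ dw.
d(omega) = (w) dx ∧ dy ∧ dw + (-3*y) dx ∧ dz ∧ dw + (-3*x) dy ∧ dz ∧ dw

For a 2-form omega = sum_{i<j} g_{ij} dx_i ∧ dx_j, the exterior derivative is
  d(omega) = sum_{i<j} d(g_{ij}) ∧ dx_i ∧ dx_j = sum_{i<j, k} (∂g_{ij}/∂x_k) dx_k ∧ dx_i ∧ dx_j.
Expand each term, using dx_k ∧ dx_i ∧ dx_j = sgn(permutation) dx_{(a)} ∧ dx_{(b)} ∧ dx_{(c)} with (a < b < c) sorted:
  d(w*(-3*x - y)) includes (∂/∂y)(w*(-3*x - y)) dy = (-w) dy, which multiplied by dx ∧ dw gives (w) dx ∧ dy ∧ dw
  d(-3*x*y) includes (∂/∂x)(-3*x*y) dx = (-3*y) dx, which multiplied by dz ∧ dw gives (-3*y) dx ∧ dz ∧ dw
  d(-3*x*y) includes (∂/∂y)(-3*x*y) dy = (-3*x) dy, which multiplied by dz ∧ dw gives (-3*x) dy ∧ dz ∧ dw
Collecting like 3-forms: d(omega) = (w) dx ∧ dy ∧ dw + (-3*y) dx ∧ dz ∧ dw + (-3*x) dy ∧ dz ∧ dw.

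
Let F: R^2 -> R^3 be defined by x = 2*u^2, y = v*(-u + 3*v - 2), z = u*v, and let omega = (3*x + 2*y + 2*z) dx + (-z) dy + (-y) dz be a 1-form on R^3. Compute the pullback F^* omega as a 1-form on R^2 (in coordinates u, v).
F^* omega = (24*u^3 + 26*u*v^2 - 16*u*v - 3*v^3 + 2*v^2) du + (u*v*(2*u - 9*v + 4)) dv

Using F^*(f dg) = (f ∘ F) d(g ∘ F), substitute each coordinate x_i by F_i(u, v) in f_i, and replace dx_i by d F_i = (∂F_i/∂u) du + (∂F_i/∂v) dv.
  For the x component: f_1(F) = 6*u^2 + 6*v^2 - 4*v; d F_1 = (4*u) du + (0) dv
  For the y component: f_2(F) = -u*v; d F_2 = (-v) du + (-u + 6*v - 2) dv
  For the z component: f_3(F) = v*(u - 3*v + 2); d F_3 = (v) du + (u) dv
Combining and collecting du, dv coefficients:
  coeff of du: 24*u^3 + 26*u*v^2 - 16*u*v - 3*v^3 + 2*v^2
  coeff of dv: u*v*(2*u - 9*v + 4)
F^* omega = (24*u^3 + 26*u*v^2 - 16*u*v - 3*v^3 + 2*v^2) du + (u*v*(2*u - 9*v + 4)) dv.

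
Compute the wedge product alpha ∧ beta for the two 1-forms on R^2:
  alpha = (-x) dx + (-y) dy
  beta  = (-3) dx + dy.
alpha ∧ beta = (-x - 3*y) dx ∧ dy

Distribute the wedge, using dx_i ∧ dx_j = -dx_j ∧ dx_i and dx_i ∧ dx_i = 0. For each pair (i, j) with i < j, the coefficient of dx_i ∧ dx_j in alpha ∧ beta is (alpha_i * beta_j - alpha_j * beta_i). Collecting: alpha ∧ beta = (-x - 3*y) dx ∧ dy.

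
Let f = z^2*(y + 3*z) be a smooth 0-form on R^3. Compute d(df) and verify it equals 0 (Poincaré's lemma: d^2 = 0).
d(df) = 0

Step 1: df = sum_i (∂f/∂x_i) dx_i = (0) dx + (z^2) dy + (z*(2*y + 9*z)) dz.
Step 2: Apply d again. Using the 1-form formula, the coefficient of dx ∧ dy in d(df) is ∂^2 f/∂x ∂y - ∂^2 f/∂y ∂x = (0) - (0) = 0 (equality of mixed partials for smooth f).
Similarly for dx ∧ dz and dy ∧ dz — all coefficients vanish. So d(df) = 0.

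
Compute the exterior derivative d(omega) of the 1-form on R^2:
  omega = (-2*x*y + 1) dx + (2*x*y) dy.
d(omega) = (2*x + 2*y) dx ∧ dy

For a 1-form omega = sum_i f_i dx_i, the exterior derivative is
  d(omega) = sum_{i < j} (∂f_j/∂x_i - ∂f_i/∂x_j) dx_i ∧ dx_j.
  coefficient of dx ∧ dy: ∂f_2/∂x - ∂f_1/∂y = ∂(2*x*y)/∂x - ∂(-2*x*y + 1)/∂y = 2*x + 2*y
Assembling: d(omega) = (2*x + 2*y) dx ∧ dy.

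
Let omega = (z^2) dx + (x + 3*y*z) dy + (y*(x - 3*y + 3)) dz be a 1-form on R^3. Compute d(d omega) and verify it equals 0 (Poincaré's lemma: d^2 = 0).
d(d omega) = 0

Step 1: d omega = sum_{i<j} (∂f_j/∂x_i - ∂f_i/∂x_j) dx_i ∧ dx_j:
  coeff of dx ∧ dy: 1
  coeff of dx ∧ dz: y - 2*z
  coeff of dy ∧ dz: x - 9*y + 3
Step 2: Apply d again to each 2-form coefficient. The only possible 3-form in R^3 is dx ∧ dy ∧ dz, with coefficient
  ∂(coeff of dy∧dz)/∂x - ∂(coeff of dx∧dz)/∂y + ∂(coeff of dx∧dy)/∂z
  = ∂/∂x (x - 9*y + 3) - ∂/∂y (y - 2*z) + ∂/∂z (1).
Each of these terms simplifies to sums of mixed partials that cancel in pairs. The result is 0 (by equality of mixed partials for smooth functions — Schwarz / Clairaut).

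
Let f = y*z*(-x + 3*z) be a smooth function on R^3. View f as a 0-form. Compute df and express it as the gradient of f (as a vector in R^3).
df = (-y*z) dx + (z*(-x + 3*z)) dy + (y*(-x + 6*z)) dz; grad f = (-y*z, z*(-x + 3*z), y*(-x + 6*z))

For a 0-form f, d f = (∂f/∂x) dx + (∂f/∂y) dy + (∂f/∂z) dz. The components of the vector representation are exactly the entries of grad f in Cartesian coordinates:
  ∂f/∂x = -y*z
  ∂f/∂y = z*(-x + 3*z)
  ∂f/∂z = y*(-x + 6*z).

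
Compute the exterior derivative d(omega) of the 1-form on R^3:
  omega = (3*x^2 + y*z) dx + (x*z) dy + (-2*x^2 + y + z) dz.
d(omega) = (-4*x - y) dx ∧ dz + (1 - x) dy ∧ dz

For a 1-form omega = sum_i f_i dx_i, the exterior derivative is
  d(omega) = sum_{i < j} (∂f_j/∂x_i - ∂f_i/∂x_j) dx_i ∧ dx_j.
  coefficient of dx ∧ dz: ∂f_3/∂x - ∂f_1/∂z = ∂(-2*x^2 + y + z)/∂x - ∂(3*x^2 + y*z)/∂z = -4*x - y
  coefficient of dy ∧ dz: ∂f_3/∂y - ∂f_2/∂z = ∂(-2*x^2 + y + z)/∂y - ∂(x*z)/∂z = 1 - x
Assembling: d(omega) = (-4*x - y) dx ∧ dz + (1 - x) dy ∧ dz.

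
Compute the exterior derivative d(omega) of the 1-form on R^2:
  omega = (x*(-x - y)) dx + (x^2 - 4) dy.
d(omega) = (3*x) dx ∧ dy

For a 1-form omega = sum_i f_i dx_i, the exterior derivative is
  d(omega) = sum_{i < j} (∂f_j/∂x_i - ∂f_i/∂x_j) dx_i ∧ dx_j.
  coefficient of dx ∧ dy: ∂f_2/∂x - ∂f_1/∂y = ∂(x^2 - 4)/∂x - ∂(x*(-x - y))/∂y = 3*x
Assembling: d(omega) = (3*x) dx ∧ dy.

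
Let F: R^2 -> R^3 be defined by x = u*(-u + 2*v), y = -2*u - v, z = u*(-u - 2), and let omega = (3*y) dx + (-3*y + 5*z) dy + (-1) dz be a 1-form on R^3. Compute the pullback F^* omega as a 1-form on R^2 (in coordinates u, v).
F^* omega = (22*u^2 - 6*u*v + 10*u - 6*v^2 - 6*v + 2) du + (-7*u^2 - 6*u*v + 4*u - 3*v) dv

Using F^*(f dg) = (f ∘ F) d(g ∘ F), substitute each coordinate x_i by F_i(u, v) in f_i, and replace dx_i by d F_i = (∂F_i/∂u) du + (∂F_i/∂v) dv.
  For the x component: f_1(F) = -6*u - 3*v; d F_1 = (-2*u + 2*v) du + (2*u) dv
  For the y component: f_2(F) = -5*u^2 - 4*u + 3*v; d F_2 = (-2) du + (-1) dv
  For the z component: f_3(F) = -1; d F_3 = (-2*u - 2) du + (0) dv
Combining and collecting du, dv coefficients:
  coeff of du: 22*u^2 - 6*u*v + 10*u - 6*v^2 - 6*v + 2
  coeff of dv: -7*u^2 - 6*u*v + 4*u - 3*v
F^* omega = (22*u^2 - 6*u*v + 10*u - 6*v^2 - 6*v + 2) du + (-7*u^2 - 6*u*v + 4*u - 3*v) dv.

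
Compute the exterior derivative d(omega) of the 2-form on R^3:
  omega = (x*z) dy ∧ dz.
d(omega) = (z) dx ∧ dy ∧ dz

For a 2-form omega = sum_{i<j} g_{ij} dx_i ∧ dx_j, the exterior derivative is
  d(omega) = sum_{i<j} d(g_{ij}) ∧ dx_i ∧ dx_j = sum_{i<j, k} (∂g_{ij}/∂x_k) dx_k ∧ dx_i ∧ dx_j.
Expand each term, using dx_k ∧ dx_i ∧ dx_j = sgn(permutation) dx_{(a)} ∧ dx_{(b)} ∧ dx_{(c)} with (a < b < c) sorted:
  d(x*z) includes (∂/∂x)(x*z) dx = (z) dx, which multiplied by dy ∧ dz gives (z) dx ∧ dy ∧ dz
Collecting like 3-forms: d(omega) = (z) dx ∧ dy ∧ dz.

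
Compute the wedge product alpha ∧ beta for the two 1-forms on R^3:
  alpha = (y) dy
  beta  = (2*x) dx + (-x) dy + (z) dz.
alpha ∧ beta = (-2*x*y) dx ∧ dy + (y*z) dy ∧ dz

Distribute the wedge, using dx_i ∧ dx_j = -dx_j ∧ dx_i and dx_i ∧ dx_i = 0. For each pair (i, j) with i < j, the coefficient of dx_i ∧ dx_j in alpha ∧ beta is (alpha_i * beta_j - alpha_j * beta_i). Collecting: alpha ∧ beta = (-2*x*y) dx ∧ dy + (y*z) dy ∧ dz.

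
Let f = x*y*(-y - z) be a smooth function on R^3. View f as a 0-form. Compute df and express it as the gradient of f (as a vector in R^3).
df = (y*(-y - z)) dx + (x*(-2*y - z)) dy + (-x*y) dz; grad f = (y*(-y - z), x*(-2*y - z), -x*y)

For a 0-form f, d f = (∂f/∂x) dx + (∂f/∂y) dy + (∂f/∂z) dz. The components of the vector representation are exactly the entries of grad f in Cartesian coordinates:
  ∂f/∂x = y*(-y - z)
  ∂f/∂y = x*(-2*y - z)
  ∂f/∂z = -x*y.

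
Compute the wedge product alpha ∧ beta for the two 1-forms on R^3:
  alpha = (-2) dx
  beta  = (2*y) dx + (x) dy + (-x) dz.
alpha ∧ beta = (-2*x) dx ∧ dy + (2*x) dx ∧ dz

Distribute the wedge, using dx_i ∧ dx_j = -dx_j ∧ dx_i and dx_i ∧ dx_i = 0. For each pair (i, j) with i < j, the coefficient of dx_i ∧ dx_j in alpha ∧ beta is (alpha_i * beta_j - alpha_j * beta_i). Collecting: alpha ∧ beta = (-2*x) dx ∧ dy + (2*x) dx ∧ dz.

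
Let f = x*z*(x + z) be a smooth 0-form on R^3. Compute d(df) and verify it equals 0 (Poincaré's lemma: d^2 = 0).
d(df) = 0

Step 1: df = sum_i (∂f/∂x_i) dx_i = (z*(2*x + z)) dx + (0) dy + (x*(x + 2*z)) dz.
Step 2: Apply d again. Using the 1-form formula, the coefficient of dx ∧ dy in d(df) is ∂^2 f/∂x ∂y - ∂^2 f/∂y ∂x = (0) - (0) = 0 (equality of mixed partials for smooth f).
Similarly for dx ∧ dz and dy ∧ dz — all coefficients vanish. So d(df) = 0.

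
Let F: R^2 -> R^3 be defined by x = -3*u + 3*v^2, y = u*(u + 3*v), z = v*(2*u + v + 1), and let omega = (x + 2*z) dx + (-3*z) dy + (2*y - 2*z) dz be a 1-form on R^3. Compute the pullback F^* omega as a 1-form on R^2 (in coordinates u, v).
F^* omega = (-8*u^2*v - 20*u*v^2 - 18*u*v + 9*u - 13*v^3 - 28*v^2 - 6*v) du + (4*u^3 - 10*u^2*v + 2*u^2 + 15*u*v^2 - 29*u*v + 26*v^3 + 6*v^2 - 2*v) dv

Using F^*(f dg) = (f ∘ F) d(g ∘ F), substitute each coordinate x_i by F_i(u, v) in f_i, and replace dx_i by d F_i = (∂F_i/∂u) du + (∂F_i/∂v) dv.
  For the x component: f_1(F) = 4*u*v - 3*u + 5*v^2 + 2*v; d F_1 = (-3) du + (6*v) dv
  For the y component: f_2(F) = 3*v*(-2*u - v - 1); d F_2 = (2*u + 3*v) du + (3*u) dv
  For the z component: f_3(F) = 2*u^2 + 2*u*v - 2*v^2 - 2*v; d F_3 = (2*v) du + (2*u + 2*v + 1) dv
Combining and collecting du, dv coefficients:
  coeff of du: -8*u^2*v - 20*u*v^2 - 18*u*v + 9*u - 13*v^3 - 28*v^2 - 6*v
  coeff of dv: 4*u^3 - 10*u^2*v + 2*u^2 + 15*u*v^2 - 29*u*v + 26*v^3 + 6*v^2 - 2*v
F^* omega = (-8*u^2*v - 20*u*v^2 - 18*u*v + 9*u - 13*v^3 - 28*v^2 - 6*v) du + (4*u^3 - 10*u^2*v + 2*u^2 + 15*u*v^2 - 29*u*v + 26*v^3 + 6*v^2 - 2*v) dv.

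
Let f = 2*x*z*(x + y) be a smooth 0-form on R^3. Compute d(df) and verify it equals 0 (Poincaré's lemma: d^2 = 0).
d(df) = 0

Step 1: df = sum_i (∂f/∂x_i) dx_i = (2*z*(2*x + y)) dx + (2*x*z) dy + (2*x*(x + y)) dz.
Step 2: Apply d again. Using the 1-form formula, the coefficient of dx ∧ dy in d(df) is ∂^2 f/∂x ∂y - ∂^2 f/∂y ∂x = (2*z) - (2*z) = 0 (equality of mixed partials for smooth f).
Similarly for dx ∧ dz and dy ∧ dz — all coefficients vanish. So d(df) = 0.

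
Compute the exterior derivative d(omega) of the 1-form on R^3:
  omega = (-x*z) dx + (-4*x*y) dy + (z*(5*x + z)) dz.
d(omega) = (-4*y) dx ∧ dy + (x + 5*z) dx ∧ dz

For a 1-form omega = sum_i f_i dx_i, the exterior derivative is
  d(omega) = sum_{i < j} (∂f_j/∂x_i - ∂f_i/∂x_j) dx_i ∧ dx_j.
  coefficient of dx ∧ dy: ∂f_2/∂x - ∂f_1/∂y = ∂(-4*x*y)/∂x - ∂(-x*z)/∂y = -4*y
  coefficient of dx ∧ dz: ∂f_3/∂x - ∂f_1/∂z = ∂(z*(5*x + z))/∂x - ∂(-x*z)/∂z = x + 5*z
Assembling: d(omega) = (-4*y) dx ∧ dy + (x + 5*z) dx ∧ dz.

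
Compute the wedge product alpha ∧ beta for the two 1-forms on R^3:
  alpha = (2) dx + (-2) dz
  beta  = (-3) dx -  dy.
alpha ∧ beta = (-2) dx ∧ dy + (-6) dx ∧ dz + (-2) dy ∧ dz

Distribute the wedge, using dx_i ∧ dx_j = -dx_j ∧ dx_i and dx_i ∧ dx_i = 0. For each pair (i, j) with i < j, the coefficient of dx_i ∧ dx_j in alpha ∧ beta is (alpha_i * beta_j - alpha_j * beta_i). Collecting: alpha ∧ beta = (-2) dx ∧ dy + (-6) dx ∧ dz + (-2) dy ∧ dz.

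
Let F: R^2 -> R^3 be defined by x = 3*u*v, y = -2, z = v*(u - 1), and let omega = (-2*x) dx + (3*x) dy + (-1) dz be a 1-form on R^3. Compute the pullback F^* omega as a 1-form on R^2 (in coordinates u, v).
F^* omega = (v*(-18*u*v - 1)) du + (-18*u^2*v - u + 1) dv

Using F^*(f dg) = (f ∘ F) d(g ∘ F), substitute each coordinate x_i by F_i(u, v) in f_i, and replace dx_i by d F_i = (∂F_i/∂u) du + (∂F_i/∂v) dv.
  For the x component: f_1(F) = -6*u*v; d F_1 = (3*v) du + (3*u) dv
  For the y component: f_2(F) = 9*u*v; d F_2 = (0) du + (0) dv
  For the z component: f_3(F) = -1; d F_3 = (v) du + (u - 1) dv
Combining and collecting du, dv coefficients:
  coeff of du: v*(-18*u*v - 1)
  coeff of dv: -18*u^2*v - u + 1
F^* omega = (v*(-18*u*v - 1)) du + (-18*u^2*v - u + 1) dv.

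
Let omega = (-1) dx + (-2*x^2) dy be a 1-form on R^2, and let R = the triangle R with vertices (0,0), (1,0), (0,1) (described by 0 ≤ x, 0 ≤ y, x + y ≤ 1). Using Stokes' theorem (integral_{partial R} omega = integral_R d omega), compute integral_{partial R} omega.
integral_(partial R) omega = -2/3

Stokes: integral_partial_R omega = integral_R d omega with d omega = (∂Q/∂x - ∂P/∂y) dx ∧ dy.
  ∂Q/∂x = -4*x
  ∂P/∂y = 0
  integrand = ∂Q/∂x - ∂P/∂y = -4*x.
Integrating over R: integral_0^1 integral_0^{1-x} (-4*x) dy dx = -2/3.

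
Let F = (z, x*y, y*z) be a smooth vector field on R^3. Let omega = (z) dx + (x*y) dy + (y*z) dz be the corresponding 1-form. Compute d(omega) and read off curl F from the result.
d(omega) = (z) dy ∧ dz + (1) dz ∧ dx + (y) dx ∧ dy; curl F = (z, 1, y)

d omega = sum_{i<j} (∂f_j/∂x_i - ∂f_i/∂x_j) dx_i ∧ dx_j. Under the identification (dy ∧ dz, dz ∧ dx, dx ∧ dy) ↔ (e_x, e_y, e_z), the coefficients are exactly the components of curl F. Compute:
  ∂R/∂y - ∂Q/∂z = (z) - (0) = z
  ∂P/∂z - ∂R/∂x = (1) - (0) = 1
  ∂Q/∂x - ∂P/∂y = (y) - (0) = y.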